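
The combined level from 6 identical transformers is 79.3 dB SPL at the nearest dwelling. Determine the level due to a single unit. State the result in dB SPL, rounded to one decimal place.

For N identical incoherent sources L_total = L₁ + 10·log₁₀ N, so L₁ = 79.3 − 10·log₁₀(6) = 79.3 − 7.782.

71.5 dB SPL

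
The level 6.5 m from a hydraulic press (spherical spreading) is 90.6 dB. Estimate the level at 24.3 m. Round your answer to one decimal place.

For a point source, L₂ = L₁ − 20·log₁₀(r₂/r₁).
L₂ = 90.6 − 20·log₁₀(24.3/6.5) = 90.6 − 11.454 = 79.15 dB.

79.1 dB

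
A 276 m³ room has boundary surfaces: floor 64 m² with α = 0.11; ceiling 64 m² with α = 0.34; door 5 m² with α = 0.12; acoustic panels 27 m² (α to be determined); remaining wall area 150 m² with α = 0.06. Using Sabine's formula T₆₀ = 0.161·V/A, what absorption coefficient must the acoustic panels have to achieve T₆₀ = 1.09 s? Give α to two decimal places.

Required total absorption A = 0.161·276/1.09 = 40.77 m².
Absorption from the other surfaces = 64·0.11 + 64·0.34 + 5·0.12 + 150·0.06 = 38.40 m², so the acoustic panels must supply 2.37 m² over 27 m².
α = 2.37/27 = 0.088.

0.09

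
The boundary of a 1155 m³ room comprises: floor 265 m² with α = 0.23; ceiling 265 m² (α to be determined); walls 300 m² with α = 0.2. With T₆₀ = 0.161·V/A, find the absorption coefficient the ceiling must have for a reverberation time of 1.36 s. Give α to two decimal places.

0.06

A = 0.161·V/T₆₀ = 0.161·1155/1.36 = 136.73 m² sabins.
Absorption from the other surfaces = 265·0.23 + 300·0.2 = 120.95 m², so the ceiling must supply 15.78 m² over 265 m².
α = 15.78/265 = 0.060.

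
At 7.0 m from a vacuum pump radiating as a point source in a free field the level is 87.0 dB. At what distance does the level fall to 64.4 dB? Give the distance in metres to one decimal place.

94.4 m

The 22.6 dB drop corresponds to a distance ratio of 10^(22.6/20) for a point source.
r₂ = 7.0·10^((87.0−64.4)/20) = 7.0·10^(22.6/20) = 94.43 m.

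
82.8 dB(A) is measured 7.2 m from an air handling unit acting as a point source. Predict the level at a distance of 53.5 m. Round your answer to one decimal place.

65.4 dB(A)

Spherical spreading from a point source gives a 20·log₁₀(r₂/r₁) drop.
L₂ = 82.8 − 20·log₁₀(53.5/7.2) = 82.8 − 17.420 = 65.38 dB(A).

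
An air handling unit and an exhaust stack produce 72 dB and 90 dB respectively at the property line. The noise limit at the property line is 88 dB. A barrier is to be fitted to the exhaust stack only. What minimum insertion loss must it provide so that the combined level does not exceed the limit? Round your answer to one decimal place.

Everything except the exhaust stack sums to 10^(72/10) = 1.585e+07 in linear terms, 72.00 dB.
To meet 88 dB overall, the treated exhaust stack may contribute at most 10^(88/10) − 1.585e+07 = 6.151e+08, i.e. 87.89 dB.
Required insertion loss = 90 − 87.89 = 2.11 dB.

2.1 dB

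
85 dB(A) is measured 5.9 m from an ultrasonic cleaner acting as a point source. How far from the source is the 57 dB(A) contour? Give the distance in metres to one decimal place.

148.2 m

Point-source spreading drops the level by 20·log₁₀(r₂/r₁); inverting, r₂/r₁ = 10^(ΔL/20).
r₂ = 5.9·10^((85−57)/20) = 5.9·10^(28.0/20) = 148.20 m.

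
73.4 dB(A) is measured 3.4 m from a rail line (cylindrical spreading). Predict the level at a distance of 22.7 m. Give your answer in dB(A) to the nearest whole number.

65 dB(A)

For a line source, L₂ = L₁ − 10·log₁₀(r₂/r₁).
L₂ = 73.4 − 10·log₁₀(22.7/3.4) = 73.4 − 8.245 = 65.15 dB(A).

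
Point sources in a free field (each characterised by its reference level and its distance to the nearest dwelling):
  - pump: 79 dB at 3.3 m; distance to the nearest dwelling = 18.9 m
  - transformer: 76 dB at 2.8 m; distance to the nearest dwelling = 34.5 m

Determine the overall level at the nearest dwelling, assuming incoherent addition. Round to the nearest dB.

64 dB

First find each source's level at the receiver (point-source: −20·log₁₀(r/r_ref)), then combine on an intensity basis.
pump: 79 − 20·log₁₀(18.9/3.3) = 79 − 15.16 = 63.84 dB.
transformer: 76 − 20·log₁₀(34.5/2.8) = 76 − 21.81 = 54.19 dB.
Σ 10^(L/10) = 2.684e+06 → L_total = 10·log₁₀(2.684e+06) = 64.29 dB.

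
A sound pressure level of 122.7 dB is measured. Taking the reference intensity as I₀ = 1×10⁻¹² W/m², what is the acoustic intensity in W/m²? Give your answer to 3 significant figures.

L = 10·log₁₀(I/I₀) ⇒ I = I₀·10^(L/10) = 10⁻¹² × 10^12.27.

1.86 W/m²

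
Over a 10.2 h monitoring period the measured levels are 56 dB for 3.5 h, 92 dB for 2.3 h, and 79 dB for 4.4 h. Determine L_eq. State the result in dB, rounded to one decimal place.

L_eq = 10·log₁₀[(1/T)·Σ tᵢ·10^(Lᵢ/10)] with T = 10.2 h.
Σ tᵢ·10^(Lᵢ/10) = 3.5·10^(56/10) + 2.3·10^(92/10) + 4.4·10^(79/10) = 3.996e+09.
L_eq = 10·log₁₀(3.996e+09/10.2) = 85.93 dB.

85.9 dB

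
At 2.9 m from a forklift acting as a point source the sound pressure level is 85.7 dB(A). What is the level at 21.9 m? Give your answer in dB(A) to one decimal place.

68.1 dB(A)

For a point source, L₂ = L₁ − 20·log₁₀(r₂/r₁).
L₂ = 85.7 − 20·log₁₀(21.9/2.9) = 85.7 − 17.561 = 68.14 dB(A).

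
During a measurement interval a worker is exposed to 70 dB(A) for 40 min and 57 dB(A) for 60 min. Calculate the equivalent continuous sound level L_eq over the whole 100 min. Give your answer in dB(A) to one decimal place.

Weight each interval's intensity by its duration and average over T = 100 min:
Σ tᵢ·10^(Lᵢ/10) = 40·10^(70/10) + 60·10^(57/10) = 4.301e+08.
L_eq = 10·log₁₀(4.301e+08/100) = 66.34 dB(A).

66.3 dB(A)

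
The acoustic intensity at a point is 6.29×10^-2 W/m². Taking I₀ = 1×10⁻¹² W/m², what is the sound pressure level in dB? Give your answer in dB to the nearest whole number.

108 dB

L = 10·log₁₀(I/I₀) = 10·log₁₀(6.29×10^-2/10⁻¹²) = 10·log₁₀(6.29×10^10).
L = 10·(0.7987 + 10) = 107.99 dB.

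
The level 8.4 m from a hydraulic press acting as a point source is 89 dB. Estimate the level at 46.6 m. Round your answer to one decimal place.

For a point source, L₂ = L₁ − 20·log₁₀(r₂/r₁).
L₂ = 89 − 20·log₁₀(46.6/8.4) = 89 − 14.882 = 74.12 dB.

74.1 dB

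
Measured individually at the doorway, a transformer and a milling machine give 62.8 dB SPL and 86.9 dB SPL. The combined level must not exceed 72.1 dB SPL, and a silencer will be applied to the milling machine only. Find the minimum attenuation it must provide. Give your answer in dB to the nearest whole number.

Fixed contribution from the other source: Σ 10^(L/10) = 10^(62.8/10) = 1.905e+06 (62.80 dB SPL).
To meet 72.1 dB SPL overall, the treated milling machine may contribute at most 10^(72.1/10) − 1.905e+06 = 1.431e+07, i.e. 71.56 dB SPL.
Required insertion loss = 86.9 − 71.56 = 15.34 dB.

15 dB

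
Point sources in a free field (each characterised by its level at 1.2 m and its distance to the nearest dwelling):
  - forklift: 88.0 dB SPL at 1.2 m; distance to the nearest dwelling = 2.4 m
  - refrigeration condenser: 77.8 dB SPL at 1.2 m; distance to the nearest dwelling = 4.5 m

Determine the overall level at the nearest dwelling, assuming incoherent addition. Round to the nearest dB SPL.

82 dB SPL

Propagate each source to the receiver with L = L_ref − 20·log₁₀(r/r_ref), then add intensities.
forklift: 88.0 − 20·log₁₀(2.4/1.2) = 88.0 − 6.02 = 81.98 dB SPL.
refrigeration condenser: 77.8 − 20·log₁₀(4.5/1.2) = 77.8 − 11.48 = 66.32 dB SPL.
Σ 10^(L/10) = 1.620e+08 → L_total = 10·log₁₀(1.620e+08) = 82.10 dB SPL.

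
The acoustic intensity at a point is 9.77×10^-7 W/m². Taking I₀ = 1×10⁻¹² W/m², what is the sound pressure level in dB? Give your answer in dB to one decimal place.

L = 10·log₁₀(I/I₀) = 10·log₁₀(9.77×10^-7/10⁻¹²) = 10·log₁₀(9.77×10^5).
L = 10·(0.9899 + 5) = 59.90 dB.

59.9 dB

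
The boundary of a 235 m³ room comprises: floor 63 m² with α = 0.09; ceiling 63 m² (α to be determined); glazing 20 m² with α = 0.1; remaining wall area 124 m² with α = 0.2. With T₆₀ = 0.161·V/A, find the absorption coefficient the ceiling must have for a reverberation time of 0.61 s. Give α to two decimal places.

0.47

From T₆₀ = 0.161·V/A, the target T₆₀ = 0.61 s needs A = 0.161·235/0.61 = 62.02 m².
Absorption from the other surfaces = 63·0.09 + 20·0.1 + 124·0.2 = 32.47 m², so the ceiling must supply 29.55 m² over 63 m².
α = 29.55/63 = 0.469.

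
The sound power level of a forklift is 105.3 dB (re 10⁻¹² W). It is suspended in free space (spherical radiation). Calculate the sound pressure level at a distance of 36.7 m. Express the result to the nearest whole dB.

63 dB

Free-field spherical radiation: L_p = L_w − 10·log₁₀(4π·r²), r = 36.7 m.
4π·r² = 1.693e+04 m², 10·log₁₀ of that is 42.285 dB.
L_p = 105.3 − 42.285 = 63.01 dB.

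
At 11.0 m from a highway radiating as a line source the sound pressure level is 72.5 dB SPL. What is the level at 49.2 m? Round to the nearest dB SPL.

66 dB SPL

For a line source, L₂ = L₁ − 10·log₁₀(r₂/r₁).
L₂ = 72.5 − 10·log₁₀(49.2/11.0) = 72.5 − 6.506 = 65.99 dB SPL.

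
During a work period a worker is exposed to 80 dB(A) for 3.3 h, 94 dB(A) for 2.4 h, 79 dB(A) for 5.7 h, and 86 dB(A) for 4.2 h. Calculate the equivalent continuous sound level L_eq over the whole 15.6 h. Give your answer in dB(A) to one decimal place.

Weight each interval's intensity by its duration and average over T = 15.6 h:
Σ tᵢ·10^(Lᵢ/10) = 3.3·10^(80/10) + 2.4·10^(94/10) + 5.7·10^(79/10) + 4.2·10^(86/10) = 8.483e+09.
L_eq = 10·log₁₀(8.483e+09/15.6) = 87.35 dB(A).

87.4 dB(A)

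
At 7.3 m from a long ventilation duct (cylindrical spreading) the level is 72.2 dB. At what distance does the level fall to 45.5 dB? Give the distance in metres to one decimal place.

3414.5 m

For a line source L₁ − L₂ = 10·log₁₀(r₂/r₁), so r₂ = r₁·10^((L₁−L₂)/10).
r₂ = 7.3·10^((72.2−45.5)/10) = 7.3·10^(26.7/10) = 3414.47 m.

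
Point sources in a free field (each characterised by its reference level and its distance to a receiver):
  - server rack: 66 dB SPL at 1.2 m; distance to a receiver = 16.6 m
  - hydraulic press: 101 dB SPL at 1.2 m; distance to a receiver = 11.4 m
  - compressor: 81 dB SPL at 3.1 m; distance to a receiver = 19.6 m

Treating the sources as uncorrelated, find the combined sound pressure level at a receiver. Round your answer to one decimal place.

81.5 dB SPL

Apply inverse-square spreading to bring every level to the receiver, then sum 10^(L/10).
server rack: 66 − 20·log₁₀(16.6/1.2) = 66 − 22.82 = 43.18 dB SPL.
hydraulic press: 101 − 20·log₁₀(11.4/1.2) = 101 − 19.55 = 81.45 dB SPL.
compressor: 81 − 20·log₁₀(19.6/3.1) = 81 − 16.02 = 64.98 dB SPL.
Σ 10^(L/10) = 1.427e+08 → L_total = 10·log₁₀(1.427e+08) = 81.54 dB SPL.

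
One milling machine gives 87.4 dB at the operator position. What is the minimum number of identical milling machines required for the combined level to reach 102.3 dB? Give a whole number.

N identical sources give L₁ + 10·log₁₀ N, so require 10·log₁₀ N ≥ 102.3 − 87.4 = 14.9 dB.
N ≥ 10^(14.9/10) = 30.903, so N = 31.

31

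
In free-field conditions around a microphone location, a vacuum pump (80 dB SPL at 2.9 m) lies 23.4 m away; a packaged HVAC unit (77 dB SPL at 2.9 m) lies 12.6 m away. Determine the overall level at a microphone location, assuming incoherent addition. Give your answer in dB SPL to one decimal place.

66.2 dB SPL

Propagate each source to the receiver with L = L_ref − 20·log₁₀(r/r_ref), then add intensities.
vacuum pump: 80 − 20·log₁₀(23.4/2.9) = 80 − 18.14 = 61.86 dB SPL.
packaged HVAC unit: 77 − 20·log₁₀(12.6/2.9) = 77 − 12.76 = 64.24 dB SPL.
Σ 10^(L/10) = 4.191e+06 → L_total = 10·log₁₀(4.191e+06) = 66.22 dB SPL.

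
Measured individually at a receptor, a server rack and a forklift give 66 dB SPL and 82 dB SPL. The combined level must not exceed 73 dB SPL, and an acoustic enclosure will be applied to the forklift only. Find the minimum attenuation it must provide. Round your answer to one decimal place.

Everything except the forklift sums to 10^(66/10) = 3.981e+06 in linear terms, 66.00 dB SPL.
The limit corresponds to 10^(73/10) = 1.995e+07; subtracting the fixed part leaves 1.597e+07 for the forklift, i.e. 72.03 dB SPL.
So the forklift must be reduced from 82 to 72.03 dB SPL: IL = 9.97 dB.

10.0 dB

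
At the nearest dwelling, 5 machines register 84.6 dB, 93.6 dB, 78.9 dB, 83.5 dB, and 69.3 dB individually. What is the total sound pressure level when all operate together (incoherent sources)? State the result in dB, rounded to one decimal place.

Incoherent sources combine by intensity addition: L_total = 10·log₁₀(Σ 10^(L_i/10)).
Σ 10^(L/10) = 10^(84.6/10) + 10^(93.6/10) + 10^(78.9/10) + 10^(83.5/10) + 10^(69.3/10) = 2.889e+09.
L_total = 10·log₁₀(2.889e+09) = 94.61 dB.

94.6 dB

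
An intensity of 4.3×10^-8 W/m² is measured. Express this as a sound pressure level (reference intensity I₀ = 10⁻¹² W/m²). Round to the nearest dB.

L = 10·log₁₀(I/I₀) = 10·log₁₀(4.3×10^-8/10⁻¹²) = 10·log₁₀(4.3×10^4).
L = 10·(0.6335 + 4) = 46.33 dB.

46 dB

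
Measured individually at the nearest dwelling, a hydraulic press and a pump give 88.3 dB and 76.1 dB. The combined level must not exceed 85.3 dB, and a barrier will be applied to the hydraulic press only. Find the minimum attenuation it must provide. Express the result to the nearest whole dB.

4 dB

Fixed contribution from the other source: Σ 10^(L/10) = 10^(76.1/10) = 4.074e+07 (76.10 dB).
To meet 85.3 dB overall, the treated hydraulic press may contribute at most 10^(85.3/10) − 4.074e+07 = 2.981e+08, i.e. 84.74 dB.
So the hydraulic press must be reduced from 88.3 to 84.74 dB: IL = 3.56 dB.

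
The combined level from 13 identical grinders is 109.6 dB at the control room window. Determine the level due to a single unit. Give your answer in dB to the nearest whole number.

13 equal contributions raise the level by 10·log₁₀ 13 = 11.139 dB, so each unit alone gives 109.6 − 11.139.

98 dB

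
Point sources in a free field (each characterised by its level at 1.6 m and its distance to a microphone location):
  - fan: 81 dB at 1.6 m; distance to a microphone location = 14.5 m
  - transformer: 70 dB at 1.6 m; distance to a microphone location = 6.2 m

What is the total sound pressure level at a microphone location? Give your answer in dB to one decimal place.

63.4 dB

Apply inverse-square spreading to bring every level to the receiver, then sum 10^(L/10).
fan: 81 − 20·log₁₀(14.5/1.6) = 81 − 19.14 = 61.86 dB.
transformer: 70 − 20·log₁₀(6.2/1.6) = 70 − 11.77 = 58.23 dB.
Σ 10^(L/10) = 2.199e+06 → L_total = 10·log₁₀(2.199e+06) = 63.42 dB.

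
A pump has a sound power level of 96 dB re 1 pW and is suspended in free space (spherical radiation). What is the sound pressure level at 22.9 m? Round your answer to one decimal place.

L_p = L_w − 10·log₁₀(4π·r²) with r = 22.9 m.
4π·r² = 6590 m², 10·log₁₀ of that is 38.189 dB.
L_p = 96 − 38.189 = 57.81 dB.

57.8 dB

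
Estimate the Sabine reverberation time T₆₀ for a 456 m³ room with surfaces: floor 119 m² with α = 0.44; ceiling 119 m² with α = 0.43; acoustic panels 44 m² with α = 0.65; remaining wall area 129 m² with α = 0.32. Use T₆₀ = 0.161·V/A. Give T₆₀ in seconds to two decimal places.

Summing Sᵢαᵢ: 119·0.44 + 119·0.43 + 44·0.65 + 129·0.32 = 173.41 m².
T₆₀ = 0.161 × 456 / 173.41 = 0.423 s.

0.42 s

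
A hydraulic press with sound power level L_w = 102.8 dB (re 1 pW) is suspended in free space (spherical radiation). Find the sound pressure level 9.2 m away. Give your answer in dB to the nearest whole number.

The power spreads over a sphere of area 4π·r², so L_p = L_w − 10·log₁₀(4π·r²).
4π·r² = 1064 m², 10·log₁₀ of that is 30.268 dB.
L_p = 102.8 − 30.268 = 72.53 dB.

73 dB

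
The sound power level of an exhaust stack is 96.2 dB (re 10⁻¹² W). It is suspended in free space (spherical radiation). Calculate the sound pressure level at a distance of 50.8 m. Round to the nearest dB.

The power spreads over a sphere of area 4π·r², so L_p = L_w − 10·log₁₀(4π·r²).
4π·r² = 3.243e+04 m², 10·log₁₀ of that is 45.109 dB.
L_p = 96.2 − 45.109 = 51.09 dB.

51 dB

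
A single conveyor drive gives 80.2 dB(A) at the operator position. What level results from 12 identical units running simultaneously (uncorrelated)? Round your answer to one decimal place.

With 12 equal, uncorrelated contributions the intensity is 12× that of one unit, giving a rise of 10·log₁₀ 12.
L_total = 80.2 + 10·log₁₀(12) = 80.2 + 10.792 = 90.99 dB(A).

91.0 dB(A)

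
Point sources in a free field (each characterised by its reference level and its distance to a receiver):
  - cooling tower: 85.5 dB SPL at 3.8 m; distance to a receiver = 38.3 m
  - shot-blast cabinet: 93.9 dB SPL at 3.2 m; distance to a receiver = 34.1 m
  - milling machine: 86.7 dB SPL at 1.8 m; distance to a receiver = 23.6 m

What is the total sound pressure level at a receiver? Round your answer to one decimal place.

Propagate each source to the receiver with L = L_ref − 20·log₁₀(r/r_ref), then add intensities.
cooling tower: 85.5 − 20·log₁₀(38.3/3.8) = 85.5 − 20.07 = 65.43 dB SPL.
shot-blast cabinet: 93.9 − 20·log₁₀(34.1/3.2) = 93.9 − 20.55 = 73.35 dB SPL.
milling machine: 86.7 − 20·log₁₀(23.6/1.8) = 86.7 − 22.35 = 64.35 dB SPL.
Σ 10^(L/10) = 2.783e+07 → L_total = 10·log₁₀(2.783e+07) = 74.45 dB SPL.

74.4 dB SPL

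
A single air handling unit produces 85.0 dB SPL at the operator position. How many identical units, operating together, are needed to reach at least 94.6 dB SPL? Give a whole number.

10

N identical sources give L₁ + 10·log₁₀ N, so require 10·log₁₀ N ≥ 94.6 − 85.0 = 9.6 dB.
N ≥ 10^(9.6/10) = 9.120, so N = 10.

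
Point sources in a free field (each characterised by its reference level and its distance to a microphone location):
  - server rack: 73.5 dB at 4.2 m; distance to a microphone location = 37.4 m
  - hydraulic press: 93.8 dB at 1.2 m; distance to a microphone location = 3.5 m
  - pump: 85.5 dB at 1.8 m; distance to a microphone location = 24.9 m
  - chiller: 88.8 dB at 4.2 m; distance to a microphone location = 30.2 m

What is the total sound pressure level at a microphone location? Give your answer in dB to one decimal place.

84.8 dB

First find each source's level at the receiver (point-source: −20·log₁₀(r/r_ref)), then combine on an intensity basis.
server rack: 73.5 − 20·log₁₀(37.4/4.2) = 73.5 − 18.99 = 54.51 dB.
hydraulic press: 93.8 − 20·log₁₀(3.5/1.2) = 93.8 − 9.30 = 84.50 dB.
pump: 85.5 − 20·log₁₀(24.9/1.8) = 85.5 − 22.82 = 62.68 dB.
chiller: 88.8 − 20·log₁₀(30.2/4.2) = 88.8 − 17.14 = 71.66 dB.
Σ 10^(L/10) = 2.988e+08 → L_total = 10·log₁₀(2.988e+08) = 84.75 dB.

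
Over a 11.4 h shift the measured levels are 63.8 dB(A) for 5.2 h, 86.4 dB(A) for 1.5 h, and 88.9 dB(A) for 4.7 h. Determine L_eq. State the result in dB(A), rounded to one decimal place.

L_eq = 10·log₁₀[(1/T)·Σ tᵢ·10^(Lᵢ/10)] with T = 11.4 h.
Σ tᵢ·10^(Lᵢ/10) = 5.2·10^(63.8/10) + 1.5·10^(86.4/10) + 4.7·10^(88.9/10) = 4.316e+09.
L_eq = 10·log₁₀(4.316e+09/11.4) = 85.78 dB(A).

85.8 dB(A)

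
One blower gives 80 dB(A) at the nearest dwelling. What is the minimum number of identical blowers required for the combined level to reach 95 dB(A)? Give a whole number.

Need L₁ + 10·log₁₀ N ≥ 95, i.e. log₁₀ N ≥ 1.50.
N ≥ 10^(15.0/10) = 31.623, so N = 32.

32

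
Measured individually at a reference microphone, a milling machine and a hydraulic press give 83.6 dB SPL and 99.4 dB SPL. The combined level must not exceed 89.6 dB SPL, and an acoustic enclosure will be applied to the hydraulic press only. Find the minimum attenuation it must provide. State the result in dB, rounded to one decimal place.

11.1 dB

Everything except the hydraulic press sums to 10^(83.6/10) = 2.291e+08 in linear terms, 83.60 dB SPL.
To meet 89.6 dB SPL overall, the treated hydraulic press may contribute at most 10^(89.6/10) − 2.291e+08 = 6.829e+08, i.e. 88.34 dB SPL.
So the hydraulic press must be reduced from 99.4 to 88.34 dB SPL: IL = 11.06 dB.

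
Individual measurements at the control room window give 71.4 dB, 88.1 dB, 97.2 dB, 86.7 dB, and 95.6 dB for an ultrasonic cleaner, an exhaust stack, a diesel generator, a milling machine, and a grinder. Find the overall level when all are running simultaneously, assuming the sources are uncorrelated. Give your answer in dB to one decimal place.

Incoherent sources combine by intensity addition: L_total = 10·log₁₀(Σ 10^(L_i/10)).
Σ 10^(L/10) = 10^(71.4/10) + 10^(88.1/10) + 10^(97.2/10) + 10^(86.7/10) + 10^(95.6/10) = 1.001e+10.
L_total = 10·log₁₀(1.001e+10) = 100.00 dB.

100.0 dB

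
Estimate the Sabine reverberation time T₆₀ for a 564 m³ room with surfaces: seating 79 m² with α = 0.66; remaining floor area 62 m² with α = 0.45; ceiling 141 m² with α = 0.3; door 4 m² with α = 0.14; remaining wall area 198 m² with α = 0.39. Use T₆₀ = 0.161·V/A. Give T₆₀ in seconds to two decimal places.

Total absorption A = 79·0.66 + 62·0.45 + 141·0.3 + 4·0.14 + 198·0.39 = 200.12 m² sabins.
T₆₀ = 0.161·V/A = 0.161·564/200.12 = 0.454 s.

0.45 s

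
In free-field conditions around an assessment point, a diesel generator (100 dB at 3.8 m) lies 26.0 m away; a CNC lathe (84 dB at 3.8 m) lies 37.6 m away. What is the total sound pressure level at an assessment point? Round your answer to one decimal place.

Apply inverse-square spreading to bring every level to the receiver, then sum 10^(L/10).
diesel generator: 100 − 20·log₁₀(26.0/3.8) = 100 − 16.70 = 83.30 dB.
CNC lathe: 84 − 20·log₁₀(37.6/3.8) = 84 − 19.91 = 64.09 dB.
Σ 10^(L/10) = 2.162e+08 → L_total = 10·log₁₀(2.162e+08) = 83.35 dB.

83.3 dB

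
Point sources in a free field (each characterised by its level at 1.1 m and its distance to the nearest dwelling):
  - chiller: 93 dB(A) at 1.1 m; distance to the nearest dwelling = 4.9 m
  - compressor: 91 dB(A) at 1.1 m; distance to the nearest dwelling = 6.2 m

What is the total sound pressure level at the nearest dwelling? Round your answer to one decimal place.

81.5 dB(A)

First find each source's level at the receiver (point-source: −20·log₁₀(r/r_ref)), then combine on an intensity basis.
chiller: 93 − 20·log₁₀(4.9/1.1) = 93 − 12.98 = 80.02 dB(A).
compressor: 91 − 20·log₁₀(6.2/1.1) = 91 − 15.02 = 75.98 dB(A).
Σ 10^(L/10) = 1.402e+08 → L_total = 10·log₁₀(1.402e+08) = 81.47 dB(A).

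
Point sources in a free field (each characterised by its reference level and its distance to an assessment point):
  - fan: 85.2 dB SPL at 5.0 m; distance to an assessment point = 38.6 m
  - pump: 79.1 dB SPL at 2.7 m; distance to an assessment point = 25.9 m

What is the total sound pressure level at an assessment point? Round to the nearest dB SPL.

68 dB SPL

Propagate each source to the receiver with L = L_ref − 20·log₁₀(r/r_ref), then add intensities.
fan: 85.2 − 20·log₁₀(38.6/5.0) = 85.2 − 17.75 = 67.45 dB SPL.
pump: 79.1 − 20·log₁₀(25.9/2.7) = 79.1 − 19.64 = 59.46 dB SPL.
Σ 10^(L/10) = 6.439e+06 → L_total = 10·log₁₀(6.439e+06) = 68.09 dB SPL.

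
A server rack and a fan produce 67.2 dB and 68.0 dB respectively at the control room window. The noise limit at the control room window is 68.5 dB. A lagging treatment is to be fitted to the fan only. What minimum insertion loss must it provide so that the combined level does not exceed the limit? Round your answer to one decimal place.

Fixed contribution from the other source: Σ 10^(L/10) = 10^(67.2/10) = 5.248e+06 (67.20 dB).
To meet 68.5 dB overall, the treated fan may contribute at most 10^(68.5/10) − 5.248e+06 = 1.831e+06, i.e. 62.63 dB.
Required insertion loss = 68.0 − 62.63 = 5.37 dB.

5.4 dB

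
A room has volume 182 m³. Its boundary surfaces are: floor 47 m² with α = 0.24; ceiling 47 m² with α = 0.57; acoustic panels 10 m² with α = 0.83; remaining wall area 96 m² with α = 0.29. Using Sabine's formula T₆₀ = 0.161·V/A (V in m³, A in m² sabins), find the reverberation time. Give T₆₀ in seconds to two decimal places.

0.39 s

Total absorption A = 47·0.24 + 47·0.57 + 10·0.83 + 96·0.29 = 74.21 m² sabins.
T₆₀ = 0.161·V/A = 0.161·182/74.21 = 0.395 s.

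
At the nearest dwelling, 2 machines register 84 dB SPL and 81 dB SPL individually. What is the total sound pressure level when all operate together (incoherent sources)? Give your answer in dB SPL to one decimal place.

85.8 dB SPL

Incoherent sources combine by intensity addition: L_total = 10·log₁₀(Σ 10^(L_i/10)).
Σ 10^(L/10) = 10^(84/10) + 10^(81/10) = 3.771e+08.
L_total = 10·log₁₀(3.771e+08) = 85.76 dB SPL.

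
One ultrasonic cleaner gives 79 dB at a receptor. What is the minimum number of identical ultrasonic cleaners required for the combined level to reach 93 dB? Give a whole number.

26

N identical sources give L₁ + 10·log₁₀ N, so require 10·log₁₀ N ≥ 93 − 79 = 14.0 dB.
N ≥ 10^(14.0/10) = 25.119, so N = 26.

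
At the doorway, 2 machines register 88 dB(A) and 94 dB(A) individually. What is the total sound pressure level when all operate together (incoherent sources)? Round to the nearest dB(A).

Incoherent sources combine by intensity addition: L_total = 10·log₁₀(Σ 10^(L_i/10)).
Σ 10^(L/10) = 10^(88/10) + 10^(94/10) = 3.143e+09.
L_total = 10·log₁₀(3.143e+09) = 94.97 dB(A).

95 dB(A)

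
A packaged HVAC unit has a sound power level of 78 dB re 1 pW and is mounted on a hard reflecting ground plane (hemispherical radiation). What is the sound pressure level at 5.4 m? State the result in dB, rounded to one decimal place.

The power spreads over a hemisphere of area 2π·r², so L_p = L_w − 10·log₁₀(2π·r²).
2π·r² = 183.2 m², 10·log₁₀ of that is 22.630 dB.
L_p = 78 − 22.630 = 55.37 dB.

55.4 dB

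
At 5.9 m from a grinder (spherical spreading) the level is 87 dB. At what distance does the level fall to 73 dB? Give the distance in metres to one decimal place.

29.6 m

For a point source L₁ − L₂ = 20·log₁₀(r₂/r₁), so r₂ = r₁·10^((L₁−L₂)/20).
r₂ = 5.9·10^((87−73)/20) = 5.9·10^(14.0/20) = 29.57 m.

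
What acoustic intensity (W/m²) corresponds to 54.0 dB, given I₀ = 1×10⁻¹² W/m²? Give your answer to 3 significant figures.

2.51e-07 W/m²

I = I₀·10^(L/10) = 10⁻¹² × 10^(54.0/10) = 10^(-6.600).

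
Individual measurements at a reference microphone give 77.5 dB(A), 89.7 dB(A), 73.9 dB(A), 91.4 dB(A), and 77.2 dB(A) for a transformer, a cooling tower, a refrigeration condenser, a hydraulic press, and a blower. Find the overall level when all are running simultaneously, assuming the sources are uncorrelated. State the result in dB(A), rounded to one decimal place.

93.9 dB(A)

For uncorrelated sources the intensities add, so convert each level to linear form, sum, and take 10·log₁₀ of the total.
Σ 10^(L/10) = 10^(77.5/10) + 10^(89.7/10) + 10^(73.9/10) + 10^(91.4/10) + 10^(77.2/10) = 2.447e+09.
L_total = 10·log₁₀(2.447e+09) = 93.89 dB(A).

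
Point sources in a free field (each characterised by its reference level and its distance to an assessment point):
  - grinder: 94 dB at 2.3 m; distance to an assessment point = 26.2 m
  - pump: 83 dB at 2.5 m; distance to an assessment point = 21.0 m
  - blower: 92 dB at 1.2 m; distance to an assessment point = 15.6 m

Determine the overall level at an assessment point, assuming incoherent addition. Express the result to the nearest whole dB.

Apply inverse-square spreading to bring every level to the receiver, then sum 10^(L/10).
grinder: 94 − 20·log₁₀(26.2/2.3) = 94 − 21.13 = 72.87 dB.
pump: 83 − 20·log₁₀(21.0/2.5) = 83 − 18.49 = 64.51 dB.
blower: 92 − 20·log₁₀(15.6/1.2) = 92 − 22.28 = 69.72 dB.
Σ 10^(L/10) = 3.156e+07 → L_total = 10·log₁₀(3.156e+07) = 74.99 dB.

75 dB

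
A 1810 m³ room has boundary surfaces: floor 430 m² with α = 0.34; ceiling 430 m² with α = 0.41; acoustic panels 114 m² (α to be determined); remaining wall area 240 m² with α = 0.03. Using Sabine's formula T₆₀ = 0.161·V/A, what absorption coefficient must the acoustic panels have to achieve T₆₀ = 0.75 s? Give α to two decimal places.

0.52

Required total absorption A = 0.161·1810/0.75 = 388.55 m².
Absorption from the other surfaces = 430·0.34 + 430·0.41 + 240·0.03 = 329.70 m², so the acoustic panels must supply 58.85 m² over 114 m².
α = 58.85/114 = 0.516.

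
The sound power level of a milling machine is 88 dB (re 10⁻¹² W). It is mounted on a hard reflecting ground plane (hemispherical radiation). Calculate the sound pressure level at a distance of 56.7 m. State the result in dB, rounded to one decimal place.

The power spreads over a hemisphere of area 2π·r², so L_p = L_w − 10·log₁₀(2π·r²).
2π·r² = 2.02e+04 m², 10·log₁₀ of that is 43.053 dB.
L_p = 88 − 43.053 = 44.95 dB.

44.9 dB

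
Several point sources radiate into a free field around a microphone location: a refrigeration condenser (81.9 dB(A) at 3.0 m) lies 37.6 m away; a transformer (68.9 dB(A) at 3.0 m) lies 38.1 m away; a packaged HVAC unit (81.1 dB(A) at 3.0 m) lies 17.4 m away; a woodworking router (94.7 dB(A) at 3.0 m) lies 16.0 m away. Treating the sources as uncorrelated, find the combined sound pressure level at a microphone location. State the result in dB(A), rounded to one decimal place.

Propagate each source to the receiver with L = L_ref − 20·log₁₀(r/r_ref), then add intensities.
refrigeration condenser: 81.9 − 20·log₁₀(37.6/3.0) = 81.9 − 21.96 = 59.94 dB(A).
transformer: 68.9 − 20·log₁₀(38.1/3.0) = 68.9 − 22.08 = 46.82 dB(A).
packaged HVAC unit: 81.1 − 20·log₁₀(17.4/3.0) = 81.1 − 15.27 = 65.83 dB(A).
woodworking router: 94.7 − 20·log₁₀(16.0/3.0) = 94.7 − 14.54 = 80.16 dB(A).
Σ 10^(L/10) = 1.086e+08 → L_total = 10·log₁₀(1.086e+08) = 80.36 dB(A).

80.4 dB(A)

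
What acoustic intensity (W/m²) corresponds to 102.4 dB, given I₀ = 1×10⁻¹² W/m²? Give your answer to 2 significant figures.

I/I₀ = 10^(102.4/10) = 1.738e+10, so I = 1.738e+10 × 10⁻¹² W/m².

0.017 W/m²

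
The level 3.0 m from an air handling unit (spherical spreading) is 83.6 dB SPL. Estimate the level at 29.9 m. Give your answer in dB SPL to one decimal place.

63.6 dB SPL

Spherical spreading from a point source gives a 20·log₁₀(r₂/r₁) drop.
L₂ = 83.6 − 20·log₁₀(29.9/3.0) = 83.6 − 19.971 = 63.63 dB SPL.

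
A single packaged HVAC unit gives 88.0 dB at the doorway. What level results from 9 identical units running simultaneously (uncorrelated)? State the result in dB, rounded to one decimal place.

N identical incoherent sources raise the level by 10·log₁₀ N.
L_total = 88.0 + 10·log₁₀(9) = 88.0 + 9.542 = 97.54 dB.

97.5 dB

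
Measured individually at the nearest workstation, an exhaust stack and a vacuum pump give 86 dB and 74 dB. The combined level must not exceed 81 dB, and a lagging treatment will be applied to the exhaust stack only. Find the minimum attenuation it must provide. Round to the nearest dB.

The untreated sources together contribute 10^(74/10) = 2.512e+07, i.e. 74.00 dB.
The limit corresponds to 10^(81/10) = 1.259e+08; subtracting the fixed part leaves 1.008e+08 for the exhaust stack, i.e. 80.03 dB.
Required insertion loss = 86 − 80.03 = 5.97 dB.

6 dB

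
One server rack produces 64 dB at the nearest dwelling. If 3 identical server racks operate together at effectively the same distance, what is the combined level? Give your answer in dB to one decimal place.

68.8 dB

N identical incoherent sources raise the level by 10·log₁₀ N.
L_total = 64 + 10·log₁₀(3) = 64 + 4.771 = 68.77 dB.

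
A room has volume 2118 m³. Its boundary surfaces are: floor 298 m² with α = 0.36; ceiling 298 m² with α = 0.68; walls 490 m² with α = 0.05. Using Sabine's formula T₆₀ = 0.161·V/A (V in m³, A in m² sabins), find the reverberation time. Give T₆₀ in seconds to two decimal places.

1.02 s

A = Σ Sᵢαᵢ = 298·0.36 + 298·0.68 + 490·0.05 = 334.42 m².
T₆₀ = 0.161 × 2118 / 334.42 = 1.020 s.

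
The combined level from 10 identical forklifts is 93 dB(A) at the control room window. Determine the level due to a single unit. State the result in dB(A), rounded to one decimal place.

For N identical incoherent sources L_total = L₁ + 10·log₁₀ N, so L₁ = 93 − 10·log₁₀(10) = 93 − 10.000.

83.0 dB(A)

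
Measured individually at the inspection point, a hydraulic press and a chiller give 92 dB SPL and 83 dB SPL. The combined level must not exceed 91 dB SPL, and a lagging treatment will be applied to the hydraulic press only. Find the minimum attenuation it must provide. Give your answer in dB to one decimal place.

1.7 dB

The untreated sources together contribute 10^(83/10) = 1.995e+08, i.e. 83.00 dB SPL.
The limit corresponds to 10^(91/10) = 1.259e+09; subtracting the fixed part leaves 1.059e+09 for the hydraulic press, i.e. 90.25 dB SPL.
So the hydraulic press must be reduced from 92 to 90.25 dB SPL: IL = 1.75 dB.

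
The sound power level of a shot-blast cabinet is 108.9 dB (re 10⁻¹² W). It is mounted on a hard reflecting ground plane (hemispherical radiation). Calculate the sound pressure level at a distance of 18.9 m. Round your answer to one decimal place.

Free-field hemispherical radiation: L_p = L_w − 10·log₁₀(2π·r²), r = 18.9 m.
2π·r² = 2244 m², 10·log₁₀ of that is 33.511 dB.
L_p = 108.9 − 33.511 = 75.39 dB.

75.4 dB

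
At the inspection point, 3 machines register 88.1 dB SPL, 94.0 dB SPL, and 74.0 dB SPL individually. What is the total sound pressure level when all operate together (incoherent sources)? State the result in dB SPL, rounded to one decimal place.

Incoherent sources combine by intensity addition: L_total = 10·log₁₀(Σ 10^(L_i/10)).
Σ 10^(L/10) = 10^(88.1/10) + 10^(94.0/10) + 10^(74.0/10) = 3.183e+09.
L_total = 10·log₁₀(3.183e+09) = 95.03 dB SPL.

95.0 dB SPL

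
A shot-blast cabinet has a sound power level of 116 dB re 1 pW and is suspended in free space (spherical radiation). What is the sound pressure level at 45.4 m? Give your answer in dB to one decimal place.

Free-field spherical radiation: L_p = L_w − 10·log₁₀(4π·r²), r = 45.4 m.
4π·r² = 2.59e+04 m², 10·log₁₀ of that is 44.133 dB.
L_p = 116 − 44.133 = 71.87 dB.

71.9 dB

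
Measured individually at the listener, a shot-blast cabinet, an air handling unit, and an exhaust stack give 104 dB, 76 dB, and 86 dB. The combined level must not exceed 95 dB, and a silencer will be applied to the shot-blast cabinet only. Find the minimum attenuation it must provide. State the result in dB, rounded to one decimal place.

9.6 dB

Everything except the shot-blast cabinet sums to 10^(76/10) + 10^(86/10) = 4.379e+08 in linear terms, 86.41 dB.
To meet 95 dB overall, the treated shot-blast cabinet may contribute at most 10^(95/10) − 4.379e+08 = 2.724e+09, i.e. 94.35 dB.
So the shot-blast cabinet must be reduced from 104 to 94.35 dB: IL = 9.65 dB.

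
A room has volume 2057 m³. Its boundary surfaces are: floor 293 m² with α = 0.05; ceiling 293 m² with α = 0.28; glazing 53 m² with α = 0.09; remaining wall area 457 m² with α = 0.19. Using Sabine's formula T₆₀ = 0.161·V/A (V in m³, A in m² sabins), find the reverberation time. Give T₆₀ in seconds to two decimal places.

1.76 s

Total absorption A = 293·0.05 + 293·0.28 + 53·0.09 + 457·0.19 = 188.29 m² sabins.
T₆₀ = 0.161 × 2057 / 188.29 = 1.759 s.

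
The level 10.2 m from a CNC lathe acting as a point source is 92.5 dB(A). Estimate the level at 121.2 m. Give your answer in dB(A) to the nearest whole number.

For a point source, L₂ = L₁ − 20·log₁₀(r₂/r₁).
L₂ = 92.5 − 20·log₁₀(121.2/10.2) = 92.5 − 21.498 = 71.00 dB(A).

71 dB(A)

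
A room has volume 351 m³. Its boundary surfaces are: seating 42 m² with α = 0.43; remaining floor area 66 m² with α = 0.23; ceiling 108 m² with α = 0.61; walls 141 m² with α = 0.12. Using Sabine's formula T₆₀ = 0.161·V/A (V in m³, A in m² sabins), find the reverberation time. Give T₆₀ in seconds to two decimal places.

0.49 s

Total absorption A = 42·0.43 + 66·0.23 + 108·0.61 + 141·0.12 = 116.04 m² sabins.
T₆₀ = 0.161·V/A = 0.161·351/116.04 = 0.487 s.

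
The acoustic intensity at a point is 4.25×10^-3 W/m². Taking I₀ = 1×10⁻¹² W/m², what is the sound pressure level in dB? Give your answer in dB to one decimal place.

I/I₀ = 4.25×10^-3/10⁻¹² = 4.25×10^9, and L = 10·log₁₀(I/I₀).
L = 10·(0.6284 + 9) = 96.28 dB.

96.3 dB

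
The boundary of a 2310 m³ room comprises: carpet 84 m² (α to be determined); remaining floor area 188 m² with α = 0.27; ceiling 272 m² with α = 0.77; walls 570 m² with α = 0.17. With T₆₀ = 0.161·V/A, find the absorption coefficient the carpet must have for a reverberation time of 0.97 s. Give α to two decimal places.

Required total absorption A = 0.161·2310/0.97 = 383.41 m².
Absorption from the other surfaces = 188·0.27 + 272·0.77 + 570·0.17 = 357.10 m², so the carpet must supply 26.31 m² over 84 m².
α = 26.31/84 = 0.313.

0.31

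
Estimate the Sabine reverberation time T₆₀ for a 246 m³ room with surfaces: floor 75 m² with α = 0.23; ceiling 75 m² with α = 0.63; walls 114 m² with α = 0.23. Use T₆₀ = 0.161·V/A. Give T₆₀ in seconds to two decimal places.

0.44 s

Summing Sᵢαᵢ: 75·0.23 + 75·0.63 + 114·0.23 = 90.72 m².
T₆₀ = 0.161·V/A = 0.161·246/90.72 = 0.437 s.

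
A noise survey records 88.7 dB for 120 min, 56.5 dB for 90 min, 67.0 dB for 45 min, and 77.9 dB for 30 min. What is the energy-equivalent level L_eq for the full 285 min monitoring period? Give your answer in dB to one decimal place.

85.0 dB

The energy average is taken in the linear domain: L_eq = 10·log₁₀[(Σ tᵢ·10^(Lᵢ/10))/T], T = 285 min.
Σ tᵢ·10^(Lᵢ/10) = 120·10^(88.7/10) + 90·10^(56.5/10) + 45·10^(67.0/10) + 30·10^(77.9/10) = 9.107e+10.
L_eq = 10·log₁₀(9.107e+10/285) = 85.05 dB.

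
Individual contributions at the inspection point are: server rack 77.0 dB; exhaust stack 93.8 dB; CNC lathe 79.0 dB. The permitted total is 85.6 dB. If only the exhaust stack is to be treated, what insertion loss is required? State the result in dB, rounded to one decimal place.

The untreated sources together contribute 10^(77.0/10) + 10^(79.0/10) = 1.296e+08, i.e. 81.12 dB.
To meet 85.6 dB overall, the treated exhaust stack may contribute at most 10^(85.6/10) − 1.296e+08 = 2.335e+08, i.e. 83.68 dB.
So the exhaust stack must be reduced from 93.8 to 83.68 dB: IL = 10.12 dB.

10.1 dB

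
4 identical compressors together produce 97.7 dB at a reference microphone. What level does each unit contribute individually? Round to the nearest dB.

92 dB

Dividing the total intensity by 4 lowers the level by 10·log₁₀ 4 = 6.021 dB: L₁ = 97.7 − 6.021.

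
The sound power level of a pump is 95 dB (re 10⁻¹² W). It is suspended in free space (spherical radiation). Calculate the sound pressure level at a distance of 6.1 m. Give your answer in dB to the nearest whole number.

The power spreads over a sphere of area 4π·r², so L_p = L_w − 10·log₁₀(4π·r²).
4π·r² = 467.6 m², 10·log₁₀ of that is 26.699 dB.
L_p = 95 − 26.699 = 68.30 dB.

68 dB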